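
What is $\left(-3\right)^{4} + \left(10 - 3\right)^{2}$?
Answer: $130$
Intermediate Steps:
$\left(-3\right)^{4} + \left(10 - 3\right)^{2} = 81 + 7^{2} = 81 + 49 = 130$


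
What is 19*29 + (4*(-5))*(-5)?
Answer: 651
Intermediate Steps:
19*29 + (4*(-5))*(-5) = 551 - 20*(-5) = 551 + 100 = 651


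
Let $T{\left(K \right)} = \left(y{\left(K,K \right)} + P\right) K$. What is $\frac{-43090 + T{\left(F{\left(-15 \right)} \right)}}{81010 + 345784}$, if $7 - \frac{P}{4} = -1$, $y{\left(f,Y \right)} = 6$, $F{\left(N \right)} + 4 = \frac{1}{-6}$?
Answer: $- \frac{129745}{1280382} \approx -0.10133$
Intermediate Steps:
$F{\left(N \right)} = - \frac{25}{6}$ ($F{\left(N \right)} = -4 + \frac{1}{-6} = -4 - \frac{1}{6} = - \frac{25}{6}$)
$P = 32$ ($P = 28 - -4 = 28 + 4 = 32$)
$T{\left(K \right)} = 38 K$ ($T{\left(K \right)} = \left(6 + 32\right) K = 38 K$)
$\frac{-43090 + T{\left(F{\left(-15 \right)} \right)}}{81010 + 345784} = \frac{-43090 + 38 \left(- \frac{25}{6}\right)}{81010 + 345784} = \frac{-43090 - \frac{475}{3}}{426794} = \left(- \frac{129745}{3}\right) \frac{1}{426794} = - \frac{129745}{1280382}$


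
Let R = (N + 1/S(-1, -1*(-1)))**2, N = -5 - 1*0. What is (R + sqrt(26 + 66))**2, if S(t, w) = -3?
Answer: 72988/81 + 1024*sqrt(23)/9 ≈ 1446.7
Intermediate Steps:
N = -5 (N = -5 + 0 = -5)
R = 256/9 (R = (-5 + 1/(-3))**2 = (-5 - 1/3)**2 = (-16/3)**2 = 256/9 ≈ 28.444)
(R + sqrt(26 + 66))**2 = (256/9 + sqrt(26 + 66))**2 = (256/9 + sqrt(92))**2 = (256/9 + 2*sqrt(23))**2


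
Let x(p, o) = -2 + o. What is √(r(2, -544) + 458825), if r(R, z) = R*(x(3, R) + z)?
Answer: √457737 ≈ 676.56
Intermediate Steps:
r(R, z) = R*(-2 + R + z) (r(R, z) = R*((-2 + R) + z) = R*(-2 + R + z))
√(r(2, -544) + 458825) = √(2*(-2 + 2 - 544) + 458825) = √(2*(-544) + 458825) = √(-1088 + 458825) = √457737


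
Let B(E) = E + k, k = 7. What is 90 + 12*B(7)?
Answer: 258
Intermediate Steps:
B(E) = 7 + E (B(E) = E + 7 = 7 + E)
90 + 12*B(7) = 90 + 12*(7 + 7) = 90 + 12*14 = 90 + 168 = 258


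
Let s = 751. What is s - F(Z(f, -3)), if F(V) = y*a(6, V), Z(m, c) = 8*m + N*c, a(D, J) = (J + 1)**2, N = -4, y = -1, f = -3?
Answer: 872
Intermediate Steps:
a(D, J) = (1 + J)**2
Z(m, c) = -4*c + 8*m (Z(m, c) = 8*m - 4*c = -4*c + 8*m)
F(V) = -(1 + V)**2
s - F(Z(f, -3)) = 751 - (-1)*(1 + (-4*(-3) + 8*(-3)))**2 = 751 - (-1)*(1 + (12 - 24))**2 = 751 - (-1)*(1 - 12)**2 = 751 - (-1)*(-11)**2 = 751 - (-1)*121 = 751 - 1*(-121) = 751 + 121 = 872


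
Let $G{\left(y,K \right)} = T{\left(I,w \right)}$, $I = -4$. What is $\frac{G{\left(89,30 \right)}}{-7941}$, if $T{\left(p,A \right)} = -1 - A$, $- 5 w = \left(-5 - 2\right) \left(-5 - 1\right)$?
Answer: $- \frac{37}{39705} \approx -0.00093187$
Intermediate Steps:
$w = - \frac{42}{5}$ ($w = - \frac{\left(-5 - 2\right) \left(-5 - 1\right)}{5} = - \frac{\left(-7\right) \left(-6\right)}{5} = \left(- \frac{1}{5}\right) 42 = - \frac{42}{5} \approx -8.4$)
$G{\left(y,K \right)} = \frac{37}{5}$ ($G{\left(y,K \right)} = -1 - - \frac{42}{5} = -1 + \frac{42}{5} = \frac{37}{5}$)
$\frac{G{\left(89,30 \right)}}{-7941} = \frac{37}{5 \left(-7941\right)} = \frac{37}{5} \left(- \frac{1}{7941}\right) = - \frac{37}{39705}$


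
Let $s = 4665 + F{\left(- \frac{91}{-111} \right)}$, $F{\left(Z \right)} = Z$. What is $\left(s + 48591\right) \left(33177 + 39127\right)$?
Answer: $\frac{427425602128}{111} \approx 3.8507 \cdot 10^{9}$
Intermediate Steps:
$s = \frac{517906}{111}$ ($s = 4665 - \frac{91}{-111} = 4665 - - \frac{91}{111} = 4665 + \frac{91}{111} = \frac{517906}{111} \approx 4665.8$)
$\left(s + 48591\right) \left(33177 + 39127\right) = \left(\frac{517906}{111} + 48591\right) \left(33177 + 39127\right) = \frac{5911507}{111} \cdot 72304 = \frac{427425602128}{111}$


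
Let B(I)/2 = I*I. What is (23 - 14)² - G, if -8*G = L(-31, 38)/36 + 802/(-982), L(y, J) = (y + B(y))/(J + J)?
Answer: 870338993/10747008 ≈ 80.984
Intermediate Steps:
B(I) = 2*I² (B(I) = 2*(I*I) = 2*I²)
L(y, J) = (y + 2*y²)/(2*J) (L(y, J) = (y + 2*y²)/(J + J) = (y + 2*y²)/((2*J)) = (y + 2*y²)*(1/(2*J)) = (y + 2*y²)/(2*J))
G = 168655/10747008 (G = -(((½)*(-31)*(1 + 2*(-31))/38)/36 + 802/(-982))/8 = -(((½)*(-31)*(1/38)*(1 - 62))*(1/36) + 802*(-1/982))/8 = -(((½)*(-31)*(1/38)*(-61))*(1/36) - 401/491)/8 = -((1891/76)*(1/36) - 401/491)/8 = -(1891/2736 - 401/491)/8 = -⅛*(-168655/1343376) = 168655/10747008 ≈ 0.015693)
(23 - 14)² - G = (23 - 14)² - 1*168655/10747008 = 9² - 168655/10747008 = 81 - 168655/10747008 = 870338993/10747008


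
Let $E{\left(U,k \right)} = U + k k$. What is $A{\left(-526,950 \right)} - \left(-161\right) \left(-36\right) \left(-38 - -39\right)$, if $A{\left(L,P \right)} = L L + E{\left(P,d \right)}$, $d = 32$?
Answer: $272854$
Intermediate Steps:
$E{\left(U,k \right)} = U + k^{2}$
$A{\left(L,P \right)} = 1024 + P + L^{2}$ ($A{\left(L,P \right)} = L L + \left(P + 32^{2}\right) = L^{2} + \left(P + 1024\right) = L^{2} + \left(1024 + P\right) = 1024 + P + L^{2}$)
$A{\left(-526,950 \right)} - \left(-161\right) \left(-36\right) \left(-38 - -39\right) = \left(1024 + 950 + \left(-526\right)^{2}\right) - \left(-161\right) \left(-36\right) \left(-38 - -39\right) = \left(1024 + 950 + 276676\right) - 5796 \left(-38 + 39\right) = 278650 - 5796 \cdot 1 = 278650 - 5796 = 272854$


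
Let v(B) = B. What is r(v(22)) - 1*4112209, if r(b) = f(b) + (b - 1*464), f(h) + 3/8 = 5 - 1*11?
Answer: -32901259/8 ≈ -4.1127e+6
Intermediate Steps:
f(h) = -51/8 (f(h) = -3/8 + (5 - 1*11) = -3/8 + (5 - 11) = -3/8 - 6 = -51/8)
r(b) = -3763/8 + b (r(b) = -51/8 + (b - 1*464) = -51/8 + (b - 464) = -51/8 + (-464 + b) = -3763/8 + b)
r(v(22)) - 1*4112209 = (-3763/8 + 22) - 1*4112209 = -3587/8 - 4112209 = -32901259/8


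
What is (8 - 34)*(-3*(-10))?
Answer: -780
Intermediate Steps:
(8 - 34)*(-3*(-10)) = -26*30 = -780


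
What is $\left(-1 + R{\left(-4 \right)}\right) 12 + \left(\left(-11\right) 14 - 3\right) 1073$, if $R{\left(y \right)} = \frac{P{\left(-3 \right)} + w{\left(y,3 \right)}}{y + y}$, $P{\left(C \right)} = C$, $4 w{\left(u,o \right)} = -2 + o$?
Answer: $- \frac{1347751}{8} \approx -1.6847 \cdot 10^{5}$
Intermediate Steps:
$w{\left(u,o \right)} = - \frac{1}{2} + \frac{o}{4}$ ($w{\left(u,o \right)} = \frac{-2 + o}{4} = - \frac{1}{2} + \frac{o}{4}$)
$R{\left(y \right)} = - \frac{11}{8 y}$ ($R{\left(y \right)} = \frac{-3 + \left(- \frac{1}{2} + \frac{1}{4} \cdot 3\right)}{y + y} = \frac{-3 + \left(- \frac{1}{2} + \frac{3}{4}\right)}{2 y} = \left(-3 + \frac{1}{4}\right) \frac{1}{2 y} = - \frac{11 \frac{1}{2 y}}{4} = - \frac{11}{8 y}$)
$\left(-1 + R{\left(-4 \right)}\right) 12 + \left(\left(-11\right) 14 - 3\right) 1073 = \left(-1 - \frac{11}{8 \left(-4\right)}\right) 12 + \left(\left(-11\right) 14 - 3\right) 1073 = \left(-1 - - \frac{11}{32}\right) 12 + \left(-154 - 3\right) 1073 = \left(-1 + \frac{11}{32}\right) 12 - 168461 = \left(- \frac{21}{32}\right) 12 - 168461 = - \frac{63}{8} - 168461 = - \frac{1347751}{8}$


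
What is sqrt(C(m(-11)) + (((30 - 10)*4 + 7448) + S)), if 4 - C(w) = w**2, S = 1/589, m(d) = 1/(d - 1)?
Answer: sqrt(376273029863)/7068 ≈ 86.787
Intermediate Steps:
m(d) = 1/(-1 + d)
S = 1/589 ≈ 0.0016978
C(w) = 4 - w**2
sqrt(C(m(-11)) + (((30 - 10)*4 + 7448) + S)) = sqrt((4 - (1/(-1 - 11))**2) + (((30 - 10)*4 + 7448) + 1/589)) = sqrt((4 - (1/(-12))**2) + ((20*4 + 7448) + 1/589)) = sqrt((4 - (-1/12)**2) + ((80 + 7448) + 1/589)) = sqrt((4 - 1*1/144) + (7528 + 1/589)) = sqrt((4 - 1/144) + 4433993/589) = sqrt(575/144 + 4433993/589) = sqrt(638833667/84816) = sqrt(376273029863)/7068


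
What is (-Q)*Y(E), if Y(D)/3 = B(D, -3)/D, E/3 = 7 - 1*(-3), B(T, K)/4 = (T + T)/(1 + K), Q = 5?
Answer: 60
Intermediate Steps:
B(T, K) = 8*T/(1 + K) (B(T, K) = 4*((T + T)/(1 + K)) = 4*((2*T)/(1 + K)) = 4*(2*T/(1 + K)) = 8*T/(1 + K))
E = 30 (E = 3*(7 - 1*(-3)) = 3*(7 + 3) = 3*10 = 30)
Y(D) = -12 (Y(D) = 3*((8*D/(1 - 3))/D) = 3*((8*D/(-2))/D) = 3*((8*D*(-1/2))/D) = 3*((-4*D)/D) = 3*(-4) = -12)
(-Q)*Y(E) = -1*5*(-12) = -5*(-12) = 60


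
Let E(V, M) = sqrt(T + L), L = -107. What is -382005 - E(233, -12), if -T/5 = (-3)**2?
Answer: -382005 - 2*I*sqrt(38) ≈ -3.8201e+5 - 12.329*I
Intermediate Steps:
T = -45 (T = -5*(-3)**2 = -5*9 = -45)
E(V, M) = 2*I*sqrt(38) (E(V, M) = sqrt(-45 - 107) = sqrt(-152) = 2*I*sqrt(38))
-382005 - E(233, -12) = -382005 - 2*I*sqrt(38)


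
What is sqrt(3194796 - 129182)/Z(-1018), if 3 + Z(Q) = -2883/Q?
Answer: -1018*sqrt(3065614)/171 ≈ -10423.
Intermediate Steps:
Z(Q) = -3 - 2883/Q
sqrt(3194796 - 129182)/Z(-1018) = sqrt(3194796 - 129182)/(-3 - 2883/(-1018)) = sqrt(3065614)/(-3 - 2883*(-1/1018)) = sqrt(3065614)/(-3 + 2883/1018) = sqrt(3065614)/(-171/1018) = sqrt(3065614)*(-1018/171) = -1018*sqrt(3065614)/171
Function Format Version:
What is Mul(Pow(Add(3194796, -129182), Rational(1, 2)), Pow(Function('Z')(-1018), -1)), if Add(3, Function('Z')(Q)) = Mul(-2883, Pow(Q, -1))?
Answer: Mul(Rational(-1018, 171), Pow(3065614, Rational(1, 2))) ≈ -10423.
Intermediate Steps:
Function('Z')(Q) = Add(-3, Mul(-2883, Pow(Q, -1)))
Mul(Pow(Add(3194796, -129182), Rational(1, 2)), Pow(Function('Z')(-1018), -1)) = Mul(Pow(Add(3194796, -129182), Rational(1, 2)), Pow(Add(-3, Mul(-2883, Pow(-1018, -1))), -1)) = Mul(Pow(3065614, Rational(1, 2)), Pow(Add(-3, Mul(-2883, Rational(-1, 1018))), -1)) = Mul(Pow(3065614, Rational(1, 2)), Pow(Add(-3, Rational(2883, 1018)), -1)) = Mul(Pow(3065614, Rational(1, 2)), Pow(Rational(-171, 1018), -1)) = Mul(Pow(3065614, Rational(1, 2)), Rational(-1018, 171)) = Mul(Rational(-1018, 171), Pow(3065614, Rational(1, 2)))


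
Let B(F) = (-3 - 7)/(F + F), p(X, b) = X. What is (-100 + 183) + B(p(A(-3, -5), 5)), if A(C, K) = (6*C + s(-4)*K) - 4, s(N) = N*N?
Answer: 8471/102 ≈ 83.049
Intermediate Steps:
s(N) = N²
A(C, K) = -4 + 6*C + 16*K (A(C, K) = (6*C + (-4)²*K) - 4 = (6*C + 16*K) - 4 = -4 + 6*C + 16*K)
B(F) = -5/F (B(F) = -10*1/(2*F) = -5/F)
(-100 + 183) + B(p(A(-3, -5), 5)) = (-100 + 183) - 5/(-4 + 6*(-3) + 16*(-5)) = 83 - 5/(-4 - 18 - 80) = 83 - 5/(-102) = 83 - 5*(-1/102) = 83 + 5/102 = 8471/102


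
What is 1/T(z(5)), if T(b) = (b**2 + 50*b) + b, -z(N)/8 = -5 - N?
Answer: 1/10480 ≈ 9.5420e-5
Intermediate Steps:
z(N) = 40 + 8*N (z(N) = -8*(-5 - N) = 40 + 8*N)
T(b) = b**2 + 51*b
1/T(z(5)) = 1/((40 + 8*5)*(51 + (40 + 8*5))) = 1/((40 + 40)*(51 + (40 + 40))) = 1/(80*(51 + 80)) = 1/(80*131) = 1/10480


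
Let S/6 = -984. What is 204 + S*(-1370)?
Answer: 8088684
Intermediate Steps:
S = -5904 (S = 6*(-984) = -5904)
204 + S*(-1370) = 204 - 5904*(-1370) = 204 + 8088480 = 8088684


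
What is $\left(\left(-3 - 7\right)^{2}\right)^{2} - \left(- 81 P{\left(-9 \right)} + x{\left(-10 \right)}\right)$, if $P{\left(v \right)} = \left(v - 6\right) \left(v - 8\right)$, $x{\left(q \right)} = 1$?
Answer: $30654$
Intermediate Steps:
$P{\left(v \right)} = \left(-8 + v\right) \left(-6 + v\right)$ ($P{\left(v \right)} = \left(-6 + v\right) \left(-8 + v\right) = \left(-8 + v\right) \left(-6 + v\right)$)
$\left(\left(-3 - 7\right)^{2}\right)^{2} - \left(- 81 P{\left(-9 \right)} + x{\left(-10 \right)}\right) = \left(\left(-3 - 7\right)^{2}\right)^{2} - \left(- 81 \left(48 + \left(-9\right)^{2} - -126\right) + 1\right) = \left(\left(-10\right)^{2}\right)^{2} - \left(- 81 \left(48 + 81 + 126\right) + 1\right) = 100^{2} - \left(\left(-81\right) 255 + 1\right) = 10000 - \left(-20655 + 1\right) = 10000 - -20654 = 10000 + 20654 = 30654$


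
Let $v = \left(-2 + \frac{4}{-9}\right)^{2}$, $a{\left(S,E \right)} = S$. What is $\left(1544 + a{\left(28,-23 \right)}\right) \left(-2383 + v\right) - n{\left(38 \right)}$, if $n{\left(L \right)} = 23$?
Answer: $- \frac{100891057}{27} \approx -3.7367 \cdot 10^{6}$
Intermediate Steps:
$v = \frac{484}{81}$ ($v = \left(-2 + 4 \left(- \frac{1}{9}\right)\right)^{2} = \left(-2 - \frac{4}{9}\right)^{2} = \left(- \frac{22}{9}\right)^{2} = \frac{484}{81} \approx 5.9753$)
$\left(1544 + a{\left(28,-23 \right)}\right) \left(-2383 + v\right) - n{\left(38 \right)} = \left(1544 + 28\right) \left(-2383 + \frac{484}{81}\right) - 23 = 1572 \left(- \frac{192539}{81}\right) - 23 = - \frac{100890436}{27} - 23 = - \frac{100891057}{27}$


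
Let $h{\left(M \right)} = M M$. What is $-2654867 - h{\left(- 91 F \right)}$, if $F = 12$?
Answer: $-3847331$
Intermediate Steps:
$h{\left(M \right)} = M^{2}$
$-2654867 - h{\left(- 91 F \right)} = -2654867 - \left(\left(-91\right) 12\right)^{2} = -2654867 - \left(-1092\right)^{2} = -2654867 - 1192464 = -3847331$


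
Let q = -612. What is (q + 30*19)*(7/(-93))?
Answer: 98/31 ≈ 3.1613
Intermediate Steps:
(q + 30*19)*(7/(-93)) = (-612 + 30*19)*(7/(-93)) = (-612 + 570)*(-1/93*7) = -42*(-7/93) = 98/31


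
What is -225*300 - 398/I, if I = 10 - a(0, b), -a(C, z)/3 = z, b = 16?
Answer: -1957699/29 ≈ -67507.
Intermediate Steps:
a(C, z) = -3*z
I = 58 (I = 10 - (-3)*16 = 10 - 1*(-48) = 10 + 48 = 58)
-225*300 - 398/I = -225*300 - 398/58 = -67500 - 398*1/58 = -67500 - 199/29 = -1957699/29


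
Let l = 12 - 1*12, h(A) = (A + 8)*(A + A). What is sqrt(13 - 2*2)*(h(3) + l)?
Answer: 198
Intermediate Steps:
h(A) = 2*A*(8 + A) (h(A) = (8 + A)*(2*A) = 2*A*(8 + A))
l = 0 (l = 12 - 12 = 0)
sqrt(13 - 2*2)*(h(3) + l) = sqrt(13 - 2*2)*(2*3*(8 + 3) + 0) = sqrt(13 - 4)*(2*3*11 + 0) = sqrt(9)*(66 + 0) = 3*66 = 198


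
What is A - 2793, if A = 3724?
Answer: 931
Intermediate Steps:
A - 2793 = 3724 - 2793 = 931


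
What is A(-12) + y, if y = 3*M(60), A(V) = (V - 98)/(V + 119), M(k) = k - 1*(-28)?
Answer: 28138/107 ≈ 262.97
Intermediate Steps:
M(k) = 28 + k (M(k) = k + 28 = 28 + k)
A(V) = (-98 + V)/(119 + V)
y = 264 (y = 3*(28 + 60) = 3*88 = 264)
A(-12) + y = (-98 - 12)/(119 - 12) + 264 = -110/107 + 264 = 28138/107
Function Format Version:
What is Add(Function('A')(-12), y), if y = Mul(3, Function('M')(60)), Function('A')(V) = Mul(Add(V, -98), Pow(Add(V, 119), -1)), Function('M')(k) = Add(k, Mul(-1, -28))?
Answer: Rational(28138, 107) ≈ 262.97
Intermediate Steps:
Function('M')(k) = Add(28, k) (Function('M')(k) = Add(k, 28) = Add(28, k))
Function('A')(V) = Mul(Pow(Add(119, V), -1), Add(-98, V)) (Function('A')(V) = Mul(Add(-98, V), Pow(Add(119, V), -1)) = Mul(Pow(Add(119, V), -1), Add(-98, V)))
y = 264 (y = Mul(3, Add(28, 60)) = Mul(3, 88) = 264)
Add(Function('A')(-12), y) = Add(Mul(Pow(Add(119, -12), -1), Add(-98, -12)), 264) = Add(Mul(Pow(107, -1), -110), 264) = Add(Mul(Rational(1, 107), -110), 264) = Add(Rational(-110, 107), 264) = Rational(28138, 107)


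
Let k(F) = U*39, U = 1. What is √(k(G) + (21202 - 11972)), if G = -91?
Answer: √9269 ≈ 96.276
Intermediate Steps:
k(F) = 39 (k(F) = 1*39 = 39)
√(k(G) + (21202 - 11972)) = √(39 + (21202 - 11972)) = √(39 + 9230) = √9269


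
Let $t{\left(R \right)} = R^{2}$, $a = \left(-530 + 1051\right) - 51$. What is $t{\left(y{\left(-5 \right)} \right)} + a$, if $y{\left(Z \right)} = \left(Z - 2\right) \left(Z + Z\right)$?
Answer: $5370$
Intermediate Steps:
$y{\left(Z \right)} = 2 Z \left(-2 + Z\right)$ ($y{\left(Z \right)} = \left(-2 + Z\right) 2 Z = 2 Z \left(-2 + Z\right)$)
$a = 470$ ($a = 521 - 51 = 470$)
$t{\left(y{\left(-5 \right)} \right)} + a = \left(2 \left(-5\right) \left(-2 - 5\right)\right)^{2} + 470 = \left(2 \left(-5\right) \left(-7\right)\right)^{2} + 470 = 70^{2} + 470 = 4900 + 470 = 5370$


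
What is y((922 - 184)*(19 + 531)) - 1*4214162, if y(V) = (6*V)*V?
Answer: 988524645838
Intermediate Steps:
y(V) = 6*V**2
y((922 - 184)*(19 + 531)) - 1*4214162 = 6*((922 - 184)*(19 + 531))**2 - 1*4214162 = 6*(738*550)**2 - 4214162 = 6*405900**2 - 4214162 = 6*164754810000 - 4214162 = 988528860000 - 4214162 = 988524645838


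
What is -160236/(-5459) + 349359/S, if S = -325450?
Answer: 50241655419/1776631550 ≈ 28.279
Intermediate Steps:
-160236/(-5459) + 349359/S = -160236/(-5459) + 349359/(-325450) = -160236*(-1/5459) + 349359*(-1/325450) = 160236/5459 - 349359/325450 = 50241655419/1776631550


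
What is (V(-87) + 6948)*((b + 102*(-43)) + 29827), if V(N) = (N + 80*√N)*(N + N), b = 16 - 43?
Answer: 561293604 - 353762880*I*√87 ≈ 5.6129e+8 - 3.2997e+9*I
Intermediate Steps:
b = -27
V(N) = 2*N*(N + 80*√N) (V(N) = (N + 80*√N)*(2*N) = 2*N*(N + 80*√N))
(V(-87) + 6948)*((b + 102*(-43)) + 29827) = ((2*(-87)² + 160*(-87)^(3/2)) + 6948)*((-27 + 102*(-43)) + 29827) = ((2*7569 + 160*(-87*I*√87)) + 6948)*((-27 - 4386) + 29827) = ((15138 - 13920*I*√87) + 6948)*(-4413 + 29827) = (22086 - 13920*I*√87)*25414 = 561293604 - 353762880*I*√87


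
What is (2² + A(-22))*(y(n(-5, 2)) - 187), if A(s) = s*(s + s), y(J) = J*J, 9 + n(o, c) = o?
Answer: 8748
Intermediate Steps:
n(o, c) = -9 + o
y(J) = J²
A(s) = 2*s² (A(s) = s*(2*s) = 2*s²)
(2² + A(-22))*(y(n(-5, 2)) - 187) = (2² + 2*(-22)²)*((-9 - 5)² - 187) = (4 + 2*484)*((-14)² - 187) = (4 + 968)*(196 - 187) = 972*9 = 8748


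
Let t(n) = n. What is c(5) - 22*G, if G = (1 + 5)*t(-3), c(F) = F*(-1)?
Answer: 391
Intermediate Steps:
c(F) = -F
G = -18 (G = (1 + 5)*(-3) = 6*(-3) = -18)
c(5) - 22*G = -1*5 - 22*(-18) = -5 + 396 = 391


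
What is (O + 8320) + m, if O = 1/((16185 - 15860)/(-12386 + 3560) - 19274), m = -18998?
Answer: -1816462874848/170112649 ≈ -10678.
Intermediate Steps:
O = -8826/170112649 (O = 1/(325/(-8826) - 19274) = 1/(325*(-1/8826) - 19274) = 1/(-325/8826 - 19274) = 1/(-170112649/8826) = -8826/170112649 ≈ -5.1883e-5)
(O + 8320) + m = (-8826/170112649 + 8320) - 18998 = 1415337230854/170112649 - 18998 = -1816462874848/170112649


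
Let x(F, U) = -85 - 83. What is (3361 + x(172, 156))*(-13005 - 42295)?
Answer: -176572900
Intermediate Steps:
x(F, U) = -168
(3361 + x(172, 156))*(-13005 - 42295) = (3361 - 168)*(-13005 - 42295) = 3193*(-55300) = -176572900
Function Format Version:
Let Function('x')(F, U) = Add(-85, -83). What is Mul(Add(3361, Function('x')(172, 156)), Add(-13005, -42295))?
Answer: -176572900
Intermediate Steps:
Function('x')(F, U) = -168
Mul(Add(3361, Function('x')(172, 156)), Add(-13005, -42295)) = Mul(Add(3361, -168), Add(-13005, -42295)) = Mul(3193, -55300) = -176572900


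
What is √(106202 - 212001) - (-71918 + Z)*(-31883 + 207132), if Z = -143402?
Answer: 37734614680 + I*√105799 ≈ 3.7735e+10 + 325.27*I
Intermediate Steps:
√(106202 - 212001) - (-71918 + Z)*(-31883 + 207132) = √(106202 - 212001) - (-71918 - 143402)*(-31883 + 207132) = √(-105799) - (-215320)*175249 = I*√105799 - 1*(-37734614680) = I*√105799 + 37734614680 = 37734614680 + I*√105799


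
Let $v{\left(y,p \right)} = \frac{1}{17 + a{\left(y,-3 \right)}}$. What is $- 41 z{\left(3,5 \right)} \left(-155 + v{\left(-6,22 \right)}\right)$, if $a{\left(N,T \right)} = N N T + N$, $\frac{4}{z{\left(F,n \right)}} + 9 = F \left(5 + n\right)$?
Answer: $\frac{117424}{97} \approx 1210.6$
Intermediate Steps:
$z{\left(F,n \right)} = \frac{4}{-9 + F \left(5 + n\right)}$
$a{\left(N,T \right)} = N + T N^{2}$ ($a{\left(N,T \right)} = N^{2} T + N = T N^{2} + N = N + T N^{2}$)
$v{\left(y,p \right)} = \frac{1}{17 + y \left(1 - 3 y\right)}$ ($v{\left(y,p \right)} = \frac{1}{17 + y \left(1 + y \left(-3\right)\right)} = \frac{1}{17 + y \left(1 - 3 y\right)}$)
$- 41 z{\left(3,5 \right)} \left(-155 + v{\left(-6,22 \right)}\right) = - 41 \frac{4}{-9 + 5 \cdot 3 + 3 \cdot 5} \left(-155 + \frac{1}{17 - 6 \left(1 - -18\right)}\right) = - 41 \frac{4}{-9 + 15 + 15} \left(-155 + \frac{1}{17 - 6 \left(1 + 18\right)}\right) = - 41 \cdot \frac{4}{21} \left(-155 + \frac{1}{17 - 114}\right) = - 41 \cdot 4 \cdot \frac{1}{21} \left(-155 + \frac{1}{17 - 114}\right) = \left(-41\right) \frac{4}{21} \left(-155 + \frac{1}{-97}\right) = - \frac{164 \left(-155 - \frac{1}{97}\right)}{21} = \left(- \frac{164}{21}\right) \left(- \frac{15036}{97}\right) = \frac{117424}{97}$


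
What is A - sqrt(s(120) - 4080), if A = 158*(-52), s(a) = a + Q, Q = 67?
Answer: -8216 - I*sqrt(3893) ≈ -8216.0 - 62.394*I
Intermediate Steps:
s(a) = 67 + a (s(a) = a + 67 = 67 + a)
A = -8216
A - sqrt(s(120) - 4080) = -8216 - sqrt((67 + 120) - 4080) = -8216 - sqrt(187 - 4080) = -8216 - sqrt(-3893) = -8216 - I*sqrt(3893)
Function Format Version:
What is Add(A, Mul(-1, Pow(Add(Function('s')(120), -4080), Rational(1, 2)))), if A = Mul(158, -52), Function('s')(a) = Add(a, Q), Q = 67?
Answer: Add(-8216, Mul(-1, I, Pow(3893, Rational(1, 2)))) ≈ Add(-8216.0, Mul(-62.394, I))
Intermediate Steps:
Function('s')(a) = Add(67, a) (Function('s')(a) = Add(a, 67) = Add(67, a))
A = -8216
Add(A, Mul(-1, Pow(Add(Function('s')(120), -4080), Rational(1, 2)))) = Add(-8216, Mul(-1, Pow(Add(Add(67, 120), -4080), Rational(1, 2)))) = Add(-8216, Mul(-1, Pow(Add(187, -4080), Rational(1, 2)))) = Add(-8216, Mul(-1, Pow(-3893, Rational(1, 2)))) = Add(-8216, Mul(-1, Mul(I, Pow(3893, Rational(1, 2))))) = Add(-8216, Mul(-1, I, Pow(3893, Rational(1, 2))))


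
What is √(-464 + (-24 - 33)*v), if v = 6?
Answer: I*√806 ≈ 28.39*I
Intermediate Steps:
√(-464 + (-24 - 33)*v) = √(-464 + (-24 - 33)*6) = √(-464 - 57*6) = √(-464 - 342) = √(-806) = I*√806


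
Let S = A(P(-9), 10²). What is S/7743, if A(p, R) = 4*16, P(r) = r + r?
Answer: 64/7743 ≈ 0.0082655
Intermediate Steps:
P(r) = 2*r
A(p, R) = 64
S = 64
S/7743 = 64/7743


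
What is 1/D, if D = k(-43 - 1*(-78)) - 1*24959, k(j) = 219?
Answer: -1/24740 ≈ -4.0420e-5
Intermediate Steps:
D = -24740 (D = 219 - 1*24959 = 219 - 24959 = -24740)
1/D = 1/(-24740) = -1/24740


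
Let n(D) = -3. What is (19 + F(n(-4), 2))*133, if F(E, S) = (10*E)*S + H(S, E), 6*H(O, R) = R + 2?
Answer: -32851/6 ≈ -5475.2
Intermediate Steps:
H(O, R) = 1/3 + R/6 (H(O, R) = (R + 2)/6 = (2 + R)/6 = 1/3 + R/6)
F(E, S) = 1/3 + E/6 + 10*E*S (F(E, S) = (10*E)*S + (1/3 + E/6) = 10*E*S + (1/3 + E/6) = 1/3 + E/6 + 10*E*S)
(19 + F(n(-4), 2))*133 = (19 + (1/3 + (1/6)*(-3) + 10*(-3)*2))*133 = (19 + (1/3 - 1/2 - 60))*133 = (19 - 361/6)*133 = -247/6*133 = -32851/6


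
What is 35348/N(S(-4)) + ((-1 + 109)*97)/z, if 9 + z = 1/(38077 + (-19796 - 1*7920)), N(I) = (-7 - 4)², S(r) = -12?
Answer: -2459357963/2820752 ≈ -871.88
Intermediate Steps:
N(I) = 121 (N(I) = (-11)² = 121)
z = -93248/10361 (z = -9 + 1/(38077 + (-19796 - 1*7920)) = -9 + 1/(38077 + (-19796 - 7920)) = -9 + 1/(38077 - 27716) = -9 + 1/10361 = -93248/10361 ≈ -8.9999)
35348/N(S(-4)) + ((-1 + 109)*97)/z = 35348/121 + ((-1 + 109)*97)/(-93248/10361) = 35348*(1/121) + (108*97)*(-10361/93248) = 35348/121 + 10476*(-10361/93248) = 35348/121 - 27135459/23312 = -2459357963/2820752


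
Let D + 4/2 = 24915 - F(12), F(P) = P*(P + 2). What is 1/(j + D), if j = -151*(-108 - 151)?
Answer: 1/63854 ≈ 1.5661e-5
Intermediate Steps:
F(P) = P*(2 + P)
j = 39109 (j = -151*(-259) = 39109)
D = 24745 (D = -2 + (24915 - 12*(2 + 12)) = -2 + (24915 - 12*14) = -2 + (24915 - 1*168) = -2 + (24915 - 168) = -2 + 24747 = 24745)
1/(j + D) = 1/(39109 + 24745) = 1/63854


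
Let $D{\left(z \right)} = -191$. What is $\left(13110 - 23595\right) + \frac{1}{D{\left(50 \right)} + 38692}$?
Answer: $- \frac{403682984}{38501} \approx -10485.0$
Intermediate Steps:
$\left(13110 - 23595\right) + \frac{1}{D{\left(50 \right)} + 38692} = \left(13110 - 23595\right) + \frac{1}{-191 + 38692} = -10485 + \frac{1}{38501} = - \frac{403682984}{38501}$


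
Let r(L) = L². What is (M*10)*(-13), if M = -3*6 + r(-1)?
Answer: 2210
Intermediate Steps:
M = -17 (M = -3*6 + (-1)² = -18 + 1 = -17)
(M*10)*(-13) = -17*10*(-13) = -170*(-13) = 2210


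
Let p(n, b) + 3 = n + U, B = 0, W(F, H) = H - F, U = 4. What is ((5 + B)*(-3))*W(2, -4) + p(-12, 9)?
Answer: 79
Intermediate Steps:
p(n, b) = 1 + n (p(n, b) = -3 + (n + 4) = -3 + (4 + n) = 1 + n)
((5 + B)*(-3))*W(2, -4) + p(-12, 9) = ((5 + 0)*(-3))*(-4 - 1*2) + (1 - 12) = (5*(-3))*(-4 - 2) - 11 = -15*(-6) - 11 = 90 - 11 = 79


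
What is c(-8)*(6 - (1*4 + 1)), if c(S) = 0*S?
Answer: 0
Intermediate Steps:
c(S) = 0
c(-8)*(6 - (1*4 + 1)) = 0*(6 - (1*4 + 1)) = 0*(6 - (4 + 1)) = 0*(6 - 1*5) = 0*(6 - 5) = 0*1 = 0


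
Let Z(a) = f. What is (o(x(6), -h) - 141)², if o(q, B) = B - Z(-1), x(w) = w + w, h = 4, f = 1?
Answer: 21316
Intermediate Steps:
x(w) = 2*w
Z(a) = 1
o(q, B) = -1 + B (o(q, B) = B - 1*1 = B - 1 = -1 + B)
(o(x(6), -h) - 141)² = ((-1 - 1*4) - 141)² = ((-1 - 4) - 141)² = (-5 - 141)² = (-146)² = 21316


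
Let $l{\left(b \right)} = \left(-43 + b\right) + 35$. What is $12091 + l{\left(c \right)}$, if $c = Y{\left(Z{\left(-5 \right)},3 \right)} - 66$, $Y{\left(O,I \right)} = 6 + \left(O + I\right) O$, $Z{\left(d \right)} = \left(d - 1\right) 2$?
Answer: $12131$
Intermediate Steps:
$Z{\left(d \right)} = -2 + 2 d$ ($Z{\left(d \right)} = \left(-1 + d\right) 2 = -2 + 2 d$)
$Y{\left(O,I \right)} = 6 + O \left(I + O\right)$ ($Y{\left(O,I \right)} = 6 + \left(I + O\right) O = 6 + O \left(I + O\right)$)
$c = 48$ ($c = \left(6 + \left(-2 + 2 \left(-5\right)\right)^{2} + 3 \left(-2 + 2 \left(-5\right)\right)\right) - 66 = \left(6 + \left(-2 - 10\right)^{2} + 3 \left(-2 - 10\right)\right) - 66 = \left(6 + \left(-12\right)^{2} + 3 \left(-12\right)\right) - 66 = \left(6 + 144 - 36\right) - 66 = 114 - 66 = 48$)
$l{\left(b \right)} = -8 + b$
$12091 + l{\left(c \right)} = 12091 + \left(-8 + 48\right) = 12091 + 40 = 12131$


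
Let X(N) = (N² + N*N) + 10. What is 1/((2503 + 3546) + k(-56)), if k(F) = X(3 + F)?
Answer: 1/11677 ≈ 8.5638e-5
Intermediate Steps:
X(N) = 10 + 2*N² (X(N) = (N² + N²) + 10 = 2*N² + 10 = 10 + 2*N²)
k(F) = 10 + 2*(3 + F)²
1/((2503 + 3546) + k(-56)) = 1/((2503 + 3546) + (10 + 2*(3 - 56)²)) = 1/(6049 + (10 + 2*(-53)²)) = 1/(6049 + (10 + 2*2809)) = 1/(6049 + (10 + 5618)) = 1/(6049 + 5628) = 1/11677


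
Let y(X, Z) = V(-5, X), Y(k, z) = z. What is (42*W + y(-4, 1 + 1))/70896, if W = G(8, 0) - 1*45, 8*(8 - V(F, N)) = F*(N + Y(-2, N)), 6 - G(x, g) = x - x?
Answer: -545/23632 ≈ -0.023062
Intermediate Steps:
G(x, g) = 6 (G(x, g) = 6 - (x - x) = 6 - 1*0 = 6 + 0 = 6)
V(F, N) = 8 - F*N/4 (V(F, N) = 8 - F*(N + N)/8 = 8 - F*2*N/8 = 8 - F*N/4)
W = -39 (W = 6 - 1*45 = 6 - 45 = -39)
y(X, Z) = 8 + 5*X/4 (y(X, Z) = 8 - ¼*(-5)*X = 8 + 5*X/4)
(42*W + y(-4, 1 + 1))/70896 = (42*(-39) + (8 + (5/4)*(-4)))/70896 = (-1638 + (8 - 5))*(1/70896) = (-1638 + 3)*(1/70896) = -1635*1/70896 = -545/23632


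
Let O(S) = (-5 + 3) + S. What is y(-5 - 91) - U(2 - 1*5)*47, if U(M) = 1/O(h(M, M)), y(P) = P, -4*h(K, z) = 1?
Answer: -676/9 ≈ -75.111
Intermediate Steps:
h(K, z) = -1/4 (h(K, z) = -1/4*1 = -1/4)
O(S) = -2 + S
U(M) = -4/9 (U(M) = 1/(-2 - 1/4) = 1/(-9/4) = -4/9)
y(-5 - 91) - U(2 - 1*5)*47 = (-5 - 91) - (-4)*47/9 = -96 - 1*(-188/9) = -96 + 188/9 = -676/9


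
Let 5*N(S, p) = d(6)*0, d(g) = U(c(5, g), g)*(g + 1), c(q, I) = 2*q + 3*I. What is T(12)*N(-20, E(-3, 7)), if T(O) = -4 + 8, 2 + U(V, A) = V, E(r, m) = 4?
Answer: 0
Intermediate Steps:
U(V, A) = -2 + V
d(g) = (1 + g)*(8 + 3*g) (d(g) = (-2 + (2*5 + 3*g))*(g + 1) = (-2 + (10 + 3*g))*(1 + g) = (8 + 3*g)*(1 + g) = (1 + g)*(8 + 3*g))
T(O) = 4
N(S, p) = 0 (N(S, p) = (((1 + 6)*(8 + 3*6))*0)/5 = ((7*(8 + 18))*0)/5 = ((7*26)*0)/5 = (182*0)/5 = (1/5)*0 = 0)
T(12)*N(-20, E(-3, 7)) = 4*0 = 0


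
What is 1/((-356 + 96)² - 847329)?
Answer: -1/779729 ≈ -1.2825e-6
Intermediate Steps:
1/((-356 + 96)² - 847329) = 1/((-260)² - 847329) = 1/(67600 - 847329) = 1/(-779729) = -1/779729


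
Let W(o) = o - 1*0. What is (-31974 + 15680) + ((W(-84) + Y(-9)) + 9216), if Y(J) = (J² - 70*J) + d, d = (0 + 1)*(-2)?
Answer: -6453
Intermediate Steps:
d = -2 (d = 1*(-2) = -2)
W(o) = o (W(o) = o + 0 = o)
Y(J) = -2 + J² - 70*J (Y(J) = (J² - 70*J) - 2 = -2 + J² - 70*J)
(-31974 + 15680) + ((W(-84) + Y(-9)) + 9216) = (-31974 + 15680) + ((-84 + (-2 + (-9)² - 70*(-9))) + 9216) = -16294 + ((-84 + (-2 + 81 + 630)) + 9216) = -16294 + ((-84 + 709) + 9216) = -16294 + (625 + 9216) = -16294 + 9841 = -6453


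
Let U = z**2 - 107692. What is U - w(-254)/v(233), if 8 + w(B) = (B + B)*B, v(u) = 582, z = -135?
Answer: -8699803/97 ≈ -89689.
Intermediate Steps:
w(B) = -8 + 2*B**2 (w(B) = -8 + (B + B)*B = -8 + (2*B)*B = -8 + 2*B**2)
U = -89467 (U = (-135)**2 - 107692 = 18225 - 107692 = -89467)
U - w(-254)/v(233) = -89467 - (-8 + 2*(-254)**2)/582 = -89467 - (-8 + 2*64516)/582 = -89467 - (-8 + 129032)/582 = -89467 - 129024/582 = -89467 - 1*21504/97 = -89467 - 21504/97 = -8699803/97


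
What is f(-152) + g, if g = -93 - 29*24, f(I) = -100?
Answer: -889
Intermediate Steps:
g = -789 (g = -93 - 696 = -789)
f(-152) + g = -100 - 789 = -889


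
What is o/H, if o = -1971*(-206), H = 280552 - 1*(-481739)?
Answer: 15038/28233 ≈ 0.53264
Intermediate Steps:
H = 762291 (H = 280552 + 481739 = 762291)
o = 406026
o/H = 406026/762291 = 406026*(1/762291) = 15038/28233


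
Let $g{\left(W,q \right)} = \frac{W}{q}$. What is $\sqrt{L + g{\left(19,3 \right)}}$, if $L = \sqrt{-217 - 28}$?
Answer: $\frac{\sqrt{57 + 63 i \sqrt{5}}}{3} \approx 3.4072 + 2.2969 i$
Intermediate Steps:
$L = 7 i \sqrt{5}$ ($L = \sqrt{-245} = 7 i \sqrt{5} \approx 15.652 i$)
$\sqrt{L + g{\left(19,3 \right)}} = \sqrt{7 i \sqrt{5} + \frac{19}{3}} = \sqrt{\frac{19}{3} + 7 i \sqrt{5}}$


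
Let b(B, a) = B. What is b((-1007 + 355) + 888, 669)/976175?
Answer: 236/976175 ≈ 0.00024176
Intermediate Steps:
b((-1007 + 355) + 888, 669)/976175 = ((-1007 + 355) + 888)/976175 = (-652 + 888)*(1/976175) = 236*(1/976175) = 236/976175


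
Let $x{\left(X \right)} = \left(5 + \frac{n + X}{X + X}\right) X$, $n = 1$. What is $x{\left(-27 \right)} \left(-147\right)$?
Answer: $21756$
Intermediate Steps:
$x{\left(X \right)} = X \left(5 + \frac{1 + X}{2 X}\right)$ ($x{\left(X \right)} = \left(5 + \frac{1 + X}{X + X}\right) X = \left(5 + \frac{1 + X}{2 X}\right) X = X \left(5 + \frac{1 + X}{2 X}\right)$)
$x{\left(-27 \right)} \left(-147\right) = \left(\frac{1}{2} + \frac{11}{2} \left(-27\right)\right) \left(-147\right) = \left(\frac{1}{2} - \frac{297}{2}\right) \left(-147\right) = \left(-148\right) \left(-147\right) = 21756$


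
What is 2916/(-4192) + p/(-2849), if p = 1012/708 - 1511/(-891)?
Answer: -15621976567/22422570984 ≈ -0.69671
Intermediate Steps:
p = 164290/52569 (p = 1012*(1/708) - 1511*(-1/891) = 253/177 + 1511/891 = 164290/52569 ≈ 3.1252)
2916/(-4192) + p/(-2849) = 2916/(-4192) + (164290/52569)/(-2849) = 2916*(-1/4192) + (164290/52569)*(-1/2849) = -729/1048 - 23470/21395583 = -15621976567/22422570984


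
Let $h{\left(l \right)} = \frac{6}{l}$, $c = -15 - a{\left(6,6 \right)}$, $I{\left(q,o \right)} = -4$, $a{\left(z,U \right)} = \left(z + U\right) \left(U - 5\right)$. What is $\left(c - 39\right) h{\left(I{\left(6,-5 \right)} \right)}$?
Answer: $99$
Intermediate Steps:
$a{\left(z,U \right)} = \left(-5 + U\right) \left(U + z\right)$ ($a{\left(z,U \right)} = \left(U + z\right) \left(-5 + U\right) = \left(-5 + U\right) \left(U + z\right)$)
$c = -27$ ($c = -15 - \left(6^{2} - 30 - 30 + 6 \cdot 6\right) = -15 - \left(36 - 30 - 30 + 36\right) = -15 - 12 = -27$)
$\left(c - 39\right) h{\left(I{\left(6,-5 \right)} \right)} = \left(-27 - 39\right) \frac{6}{-4} = \left(-27 - 39\right) 6 \left(- \frac{1}{4}\right) = \left(-27 - 39\right) \left(- \frac{3}{2}\right) = \left(-66\right) \left(- \frac{3}{2}\right) = 99$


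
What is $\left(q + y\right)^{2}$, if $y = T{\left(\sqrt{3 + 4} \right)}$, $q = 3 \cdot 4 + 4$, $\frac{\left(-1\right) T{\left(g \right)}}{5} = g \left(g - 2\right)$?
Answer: $1061 - 380 \sqrt{7} \approx 55.615$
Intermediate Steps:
$T{\left(g \right)} = - 5 g \left(-2 + g\right)$ ($T{\left(g \right)} = - 5 g \left(g - 2\right) = - 5 g \left(-2 + g\right)$)
$q = 16$ ($q = 12 + 4 = 16$)
$y = 5 \sqrt{7} \left(2 - \sqrt{7}\right)$ ($y = 5 \sqrt{3 + 4} \left(2 - \sqrt{3 + 4}\right) = 5 \sqrt{7} \left(2 - \sqrt{7}\right) \approx -8.5425$)
$\left(q + y\right)^{2} = \left(16 - \left(35 - 10 \sqrt{7}\right)\right)^{2} = \left(-19 + 10 \sqrt{7}\right)^{2}$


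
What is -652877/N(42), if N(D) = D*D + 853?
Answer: -652877/2617 ≈ -249.48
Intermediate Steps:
N(D) = 853 + D² (N(D) = D² + 853 = 853 + D²)
-652877/N(42) = -652877/(853 + 42²) = -652877/(853 + 1764) = -652877/2617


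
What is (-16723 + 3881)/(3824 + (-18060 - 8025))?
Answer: 12842/22261 ≈ 0.57688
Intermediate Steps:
(-16723 + 3881)/(3824 + (-18060 - 8025)) = -12842/(3824 - 26085) = -12842/(-22261) = -12842*(-1/22261) = 12842/22261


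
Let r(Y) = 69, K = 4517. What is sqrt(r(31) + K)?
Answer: sqrt(4586) ≈ 67.720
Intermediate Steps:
sqrt(r(31) + K) = sqrt(69 + 4517) = sqrt(4586)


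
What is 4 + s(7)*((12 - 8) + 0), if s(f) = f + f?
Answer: 60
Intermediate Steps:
s(f) = 2*f
4 + s(7)*((12 - 8) + 0) = 4 + (2*7)*((12 - 8) + 0) = 4 + 14*(4 + 0) = 4 + 14*4 = 4 + 56 = 60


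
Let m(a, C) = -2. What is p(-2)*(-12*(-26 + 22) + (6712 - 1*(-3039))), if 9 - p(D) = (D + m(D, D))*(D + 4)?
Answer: 166583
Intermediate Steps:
p(D) = 9 - (-2 + D)*(4 + D) (p(D) = 9 - (D - 2)*(D + 4) = 9 - (-2 + D)*(4 + D))
p(-2)*(-12*(-26 + 22) + (6712 - 1*(-3039))) = (17 - 1*(-2)² - 2*(-2))*(-12*(-26 + 22) + (6712 - 1*(-3039))) = (17 - 1*4 + 4)*(-12*(-4) + (6712 + 3039)) = (17 - 4 + 4)*(48 + 9751) = 17*9799 = 166583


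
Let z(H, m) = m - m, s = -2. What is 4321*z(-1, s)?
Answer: 0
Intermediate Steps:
z(H, m) = 0
4321*z(-1, s) = 4321*0 = 0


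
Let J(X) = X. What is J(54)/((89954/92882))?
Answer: 2507814/44977 ≈ 55.758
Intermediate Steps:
J(54)/((89954/92882)) = 54/((89954/92882)) = 54/((89954*(1/92882))) = 54/(44977/46441) = 54*(46441/44977) = 2507814/44977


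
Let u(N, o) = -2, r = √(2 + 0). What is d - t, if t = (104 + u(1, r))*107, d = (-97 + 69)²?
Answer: -10130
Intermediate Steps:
r = √2 ≈ 1.4142
d = 784 (d = (-28)² = 784)
t = 10914 (t = (104 - 2)*107 = 102*107 = 10914)
d - t = 784 - 1*10914 = 784 - 10914 = -10130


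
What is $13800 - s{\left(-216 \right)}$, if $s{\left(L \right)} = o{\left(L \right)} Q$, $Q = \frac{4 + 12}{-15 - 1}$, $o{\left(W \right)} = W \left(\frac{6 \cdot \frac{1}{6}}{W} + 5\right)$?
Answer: $12721$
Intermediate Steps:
$o{\left(W \right)} = W \left(5 + \frac{1}{W}\right)$ ($o{\left(W \right)} = W \left(\frac{6 \cdot \frac{1}{6}}{W} + 5\right) = W \left(1 \frac{1}{W} + 5\right) = W \left(\frac{1}{W} + 5\right) = W \left(5 + \frac{1}{W}\right)$)
$Q = -1$ ($Q = \frac{16}{-16} = 16 \left(- \frac{1}{16}\right) = -1$)
$s{\left(L \right)} = -1 - 5 L$ ($s{\left(L \right)} = \left(1 + 5 L\right) \left(-1\right) = -1 - 5 L$)
$13800 - s{\left(-216 \right)} = 13800 - \left(-1 - -1080\right) = 13800 - \left(-1 + 1080\right) = 13800 - 1079 = 12721$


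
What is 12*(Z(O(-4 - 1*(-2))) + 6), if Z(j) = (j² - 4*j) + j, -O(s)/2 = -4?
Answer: 552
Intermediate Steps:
O(s) = 8 (O(s) = -2*(-4) = 8)
Z(j) = j² - 3*j
12*(Z(O(-4 - 1*(-2))) + 6) = 12*(8*(-3 + 8) + 6) = 12*(8*5 + 6) = 12*(40 + 6) = 12*46 = 552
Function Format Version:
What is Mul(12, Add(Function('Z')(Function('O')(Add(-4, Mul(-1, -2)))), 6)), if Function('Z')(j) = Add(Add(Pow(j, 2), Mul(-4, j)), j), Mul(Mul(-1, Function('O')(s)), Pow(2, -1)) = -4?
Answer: 552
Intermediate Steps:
Function('O')(s) = 8 (Function('O')(s) = Mul(-2, -4) = 8)
Function('Z')(j) = Add(Pow(j, 2), Mul(-3, j))
Mul(12, Add(Function('Z')(Function('O')(Add(-4, Mul(-1, -2)))), 6)) = Mul(12, Add(Mul(8, Add(-3, 8)), 6)) = Mul(12, Add(Mul(8, 5), 6)) = Mul(12, Add(40, 6)) = Mul(12, 46) = 552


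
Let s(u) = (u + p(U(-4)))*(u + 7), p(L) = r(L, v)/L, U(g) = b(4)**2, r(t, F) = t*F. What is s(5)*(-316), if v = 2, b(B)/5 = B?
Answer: -26544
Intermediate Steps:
b(B) = 5*B
r(t, F) = F*t
U(g) = 400 (U(g) = (5*4)**2 = 20**2 = 400)
p(L) = 2 (p(L) = (2*L)/L = 2)
s(u) = (2 + u)*(7 + u) (s(u) = (u + 2)*(u + 7) = (2 + u)*(7 + u))
s(5)*(-316) = (14 + 5**2 + 9*5)*(-316) = (14 + 25 + 45)*(-316) = 84*(-316) = -26544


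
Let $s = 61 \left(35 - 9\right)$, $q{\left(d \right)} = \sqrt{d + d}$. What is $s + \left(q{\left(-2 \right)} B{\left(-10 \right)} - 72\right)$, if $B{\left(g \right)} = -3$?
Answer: $1514 - 6 i \approx 1514.0 - 6.0 i$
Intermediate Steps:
$q{\left(d \right)} = \sqrt{2} \sqrt{d}$ ($q{\left(d \right)} = \sqrt{2 d} = \sqrt{2} \sqrt{d}$)
$s = 1586$ ($s = 61 \cdot 26 = 1586$)
$s + \left(q{\left(-2 \right)} B{\left(-10 \right)} - 72\right) = 1586 - \left(72 - \sqrt{2} \sqrt{-2} \left(-3\right)\right) = 1586 - \left(72 - \sqrt{2} i \sqrt{2} \left(-3\right)\right) = 1586 - \left(72 - 2 i \left(-3\right)\right) = 1586 - \left(72 + 6 i\right) = 1514 - 6 i$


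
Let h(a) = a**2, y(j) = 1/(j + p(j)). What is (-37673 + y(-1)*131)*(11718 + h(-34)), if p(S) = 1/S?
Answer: -485845449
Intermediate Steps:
y(j) = 1/(j + 1/j)
(-37673 + y(-1)*131)*(11718 + h(-34)) = (-37673 - 1/(1 + (-1)**2)*131)*(11718 + (-34)**2) = (-37673 - 1/(1 + 1)*131)*(11718 + 1156) = (-37673 - 1/2*131)*12874 = (-37673 - 131/2)*12874 = -75477/2*12874 = -485845449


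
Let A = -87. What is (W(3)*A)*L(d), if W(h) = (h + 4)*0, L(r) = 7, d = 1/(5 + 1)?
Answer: 0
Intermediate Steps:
d = ⅙ (d = 1/6 = ⅙ ≈ 0.16667)
W(h) = 0 (W(h) = (4 + h)*0 = 0)
(W(3)*A)*L(d) = (0*(-87))*7 = 0*7 = 0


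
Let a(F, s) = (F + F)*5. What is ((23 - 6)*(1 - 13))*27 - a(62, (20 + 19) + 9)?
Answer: -6128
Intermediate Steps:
a(F, s) = 10*F (a(F, s) = (2*F)*5 = 10*F)
((23 - 6)*(1 - 13))*27 - a(62, (20 + 19) + 9) = ((23 - 6)*(1 - 13))*27 - 10*62 = (17*(-12))*27 - 1*620 = -204*27 - 620 = -5508 - 620 = -6128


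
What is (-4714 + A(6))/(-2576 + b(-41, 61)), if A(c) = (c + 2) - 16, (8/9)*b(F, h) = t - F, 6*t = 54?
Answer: 18888/10079 ≈ 1.8740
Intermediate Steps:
t = 9 (t = (⅙)*54 = 9)
b(F, h) = 81/8 - 9*F/8 (b(F, h) = 9*(9 - F)/8 = 81/8 - 9*F/8)
A(c) = -14 + c (A(c) = (2 + c) - 16 = -14 + c)
(-4714 + A(6))/(-2576 + b(-41, 61)) = (-4714 + (-14 + 6))/(-2576 + (81/8 - 9/8*(-41))) = (-4714 - 8)/(-2576 + (81/8 + 369/8)) = -4722/(-2576 + 225/4) = -4722/(-10079/4) = -4722*(-4/10079) = 18888/10079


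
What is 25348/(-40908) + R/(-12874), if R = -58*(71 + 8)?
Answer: -17361212/65831199 ≈ -0.26372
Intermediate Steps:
R = -4582 (R = -58*79 = -4582)
25348/(-40908) + R/(-12874) = 25348/(-40908) - 4582/(-12874) = 25348*(-1/40908) - 4582*(-1/12874) = -6337/10227 + 2291/6437 = -17361212/65831199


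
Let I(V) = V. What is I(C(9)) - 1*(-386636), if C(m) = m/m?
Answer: 386637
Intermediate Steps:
C(m) = 1
I(C(9)) - 1*(-386636) = 1 - 1*(-386636) = 1 + 386636 = 386637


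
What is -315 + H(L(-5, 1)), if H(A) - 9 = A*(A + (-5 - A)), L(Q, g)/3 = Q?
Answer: -231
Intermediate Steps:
L(Q, g) = 3*Q
H(A) = 9 - 5*A (H(A) = 9 + A*(A + (-5 - A)) = 9 + A*(-5) = 9 - 5*A)
-315 + H(L(-5, 1)) = -315 + (9 - 15*(-5)) = -315 + (9 - 5*(-15)) = -315 + (9 + 75) = -315 + 84 = -231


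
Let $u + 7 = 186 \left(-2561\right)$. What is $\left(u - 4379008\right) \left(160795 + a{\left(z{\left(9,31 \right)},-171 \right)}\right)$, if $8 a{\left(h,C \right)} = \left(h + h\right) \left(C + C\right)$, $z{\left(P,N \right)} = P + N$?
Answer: $-764112437375$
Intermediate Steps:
$z{\left(P,N \right)} = N + P$
$u = -476353$ ($u = -7 + 186 \left(-2561\right) = -7 - 476346 = -476353$)
$a{\left(h,C \right)} = \frac{C h}{2}$ ($a{\left(h,C \right)} = \frac{\left(h + h\right) \left(C + C\right)}{8} = \frac{2 h 2 C}{8} = \frac{4 C h}{8} = \frac{C h}{2}$)
$\left(u - 4379008\right) \left(160795 + a{\left(z{\left(9,31 \right)},-171 \right)}\right) = \left(-476353 - 4379008\right) \left(160795 + \frac{1}{2} \left(-171\right) \left(31 + 9\right)\right) = - 4855361 \left(160795 + \frac{1}{2} \left(-171\right) 40\right) = - 4855361 \left(160795 - 3420\right) = \left(-4855361\right) 157375 = -764112437375$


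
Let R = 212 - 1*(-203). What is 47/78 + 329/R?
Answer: 45167/32370 ≈ 1.3953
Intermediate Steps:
R = 415 (R = 212 + 203 = 415)
47/78 + 329/R = 47/78 + 329/415 = 45167/32370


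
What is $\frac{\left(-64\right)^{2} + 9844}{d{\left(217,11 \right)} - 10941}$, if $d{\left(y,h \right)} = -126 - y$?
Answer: $- \frac{3485}{2821} \approx -1.2354$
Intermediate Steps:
$\frac{\left(-64\right)^{2} + 9844}{d{\left(217,11 \right)} - 10941} = \frac{\left(-64\right)^{2} + 9844}{\left(-126 - 217\right) - 10941} = \frac{4096 + 9844}{\left(-126 - 217\right) - 10941} = \frac{13940}{-343 - 10941} = \frac{13940}{-11284} = 13940 \left(- \frac{1}{11284}\right) = - \frac{3485}{2821}$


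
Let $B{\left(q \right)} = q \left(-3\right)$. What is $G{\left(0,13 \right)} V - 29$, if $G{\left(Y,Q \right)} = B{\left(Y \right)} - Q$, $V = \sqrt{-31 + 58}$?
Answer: $-29 - 39 \sqrt{3} \approx -96.55$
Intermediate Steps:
$V = 3 \sqrt{3}$ ($V = \sqrt{27} = 3 \sqrt{3} \approx 5.1962$)
$B{\left(q \right)} = - 3 q$
$G{\left(Y,Q \right)} = - Q - 3 Y$ ($G{\left(Y,Q \right)} = - 3 Y - Q = - Q - 3 Y$)
$G{\left(0,13 \right)} V - 29 = \left(\left(-1\right) 13 - 0\right) 3 \sqrt{3} - 29 = \left(-13 + 0\right) 3 \sqrt{3} - 29 = - 13 \cdot 3 \sqrt{3} - 29 = - 39 \sqrt{3} - 29 = -29 - 39 \sqrt{3}$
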